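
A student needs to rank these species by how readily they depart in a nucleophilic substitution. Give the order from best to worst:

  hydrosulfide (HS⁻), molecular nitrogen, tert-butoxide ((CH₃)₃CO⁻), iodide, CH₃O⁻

molecular nitrogen > iodide > hydrosulfide (HS⁻) > CH₃O⁻ > tert-butoxide ((CH₃)₃CO⁻)

molecular nitrogen: no meaningful conjugate acid; N₂ departs as an exceptionally stable neutral molecule
iodide: pKₐ(HI) ≈ -10 — large, highly polarisable; very weak base
hydrosulfide (HS⁻): pKₐ(H₂S) ≈ 7
CH₃O⁻: pKₐ(CH₃OH) ≈ 15.5
tert-butoxide ((CH₃)₃CO⁻): pKₐ(t-BuOH) ≈ 18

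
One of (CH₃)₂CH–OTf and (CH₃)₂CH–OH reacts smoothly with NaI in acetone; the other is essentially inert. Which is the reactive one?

(CH₃)₂CH–OTf

From (CH₃)₂CH–OH the departing group would be OH⁻ (pKₐ(H₂O) ≈ 15.7). Strong base; essentially never leaves without prior activation.
From (CH₃)₂CH–OTf the leaving group is OTf⁻ (pKₐ(CF₃SO₃H (triflic acid)) ≈ -14). Charge spread over three oxygens and a CF₃ group; the premier leaving group in synthesis.
(In practice (CH₃)₂CH–OTf is made from (CH₃)₂CH–OH by treatment with Tf₂O / 2,6-lutidine, converting the hydroxyl into a triflate.)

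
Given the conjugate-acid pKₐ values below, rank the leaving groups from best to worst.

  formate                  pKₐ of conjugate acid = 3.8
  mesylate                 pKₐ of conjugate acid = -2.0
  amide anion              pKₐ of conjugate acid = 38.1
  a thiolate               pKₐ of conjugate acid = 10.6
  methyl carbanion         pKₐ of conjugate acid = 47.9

mesylate > formate > a thiolate > amide anion > methyl carbanion

Lower conjugate-acid pKₐ ⇒ weaker base ⇒ better leaving group.
Sorting by the given values: mesylate (-2.0), formate (3.8), a thiolate (10.6), amide anion (38.1), methyl carbanion (47.9).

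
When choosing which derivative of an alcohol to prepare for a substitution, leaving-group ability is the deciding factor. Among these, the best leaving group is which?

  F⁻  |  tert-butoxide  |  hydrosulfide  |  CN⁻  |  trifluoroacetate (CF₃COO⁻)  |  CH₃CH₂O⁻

trifluoroacetate (CF₃COO⁻)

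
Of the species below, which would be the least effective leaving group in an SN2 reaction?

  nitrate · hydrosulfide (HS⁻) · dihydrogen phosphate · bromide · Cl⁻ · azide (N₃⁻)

hydrosulfide (HS⁻)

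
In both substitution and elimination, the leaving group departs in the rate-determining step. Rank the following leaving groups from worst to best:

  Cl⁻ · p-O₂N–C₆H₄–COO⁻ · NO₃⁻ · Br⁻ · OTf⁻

Leaving-group ability tracks the stability of the departed species; conjugate-acid pKₐ is the usual yardstick (lower pKₐ → better LG).
OTf⁻: pKₐ(CF₃SO₃H (triflic acid)) ≈ -14
Br⁻: pKₐ(HBr) ≈ -9 — weak base; good leaving group
Cl⁻: pKₐ(HCl) ≈ -7 — moderately weak base
NO₃⁻: pKₐ(HNO₃) ≈ -1.3 — resonance-delocalised over three oxygens
p-O₂N–C₆H₄–COO⁻: pKₐ(p-nitrobenzoic acid) ≈ 3.4
The question asks for worst first, so the sequence is read in increasing leaving-group ability.

p-O₂N–C₆H₄–COO⁻ < NO₃⁻ < Cl⁻ < Br⁻ < OTf⁻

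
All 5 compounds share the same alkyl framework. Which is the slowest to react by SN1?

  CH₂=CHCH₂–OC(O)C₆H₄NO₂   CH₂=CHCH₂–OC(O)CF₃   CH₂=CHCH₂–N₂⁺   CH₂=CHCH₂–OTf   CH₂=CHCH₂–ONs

With the same alkyl group throughout, only the leaving group differentiates the rates.
Leaving-group ability tracks the stability of the departed species; conjugate-acid pKₐ is the usual yardstick (lower pKₐ → better LG).
CH₂=CHCH₂–N₂⁺ loses N₂: no meaningful conjugate acid; N₂ departs as an exceptionally stable neutral molecule
CH₂=CHCH₂–OTf loses OTf⁻: pKₐ(CF₃SO₃H (triflic acid)) ≈ -14
CH₂=CHCH₂–ONs loses ONs⁻: pKₐ(p-O₂NC₆H₄SO₃H) ≈ -3.5
CH₂=CHCH₂–OC(O)CF₃ loses CF₃COO⁻: pKₐ(CF₃COOH) ≈ 0.2
CH₂=CHCH₂–OC(O)C₆H₄NO₂ loses p-O₂N–C₆H₄–COO⁻: pKₐ(p-nitrobenzoic acid) ≈ 3.4

CH₂=CHCH₂–OC(O)C₆H₄NO₂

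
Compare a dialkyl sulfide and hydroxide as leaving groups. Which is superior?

a dialkyl sulfide is the better leaving group.
pKₐ(R'₂SH⁺) ≈ -7 versus pKₐ(H₂O) ≈ 15.7: a dialkyl sulfide is the much weaker base.
Neutral; leaves from a sulfonium salt (R–SR'₂⁺).

a dialkyl sulfide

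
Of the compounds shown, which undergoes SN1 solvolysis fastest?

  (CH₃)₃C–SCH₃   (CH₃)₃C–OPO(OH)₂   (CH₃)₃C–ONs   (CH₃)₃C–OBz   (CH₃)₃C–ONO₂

(CH₃)₃C–ONs

With the same alkyl group throughout, only the leaving group differentiates the rates.
Leaving-group ability tracks the stability of the departed species; conjugate-acid pKₐ is the usual yardstick (lower pKₐ → better LG).
(CH₃)₃C–ONs loses ONs⁻: pKₐ(p-O₂NC₆H₄SO₃H) ≈ -3.5
(CH₃)₃C–ONO₂ loses NO₃⁻: pKₐ(HNO₃) ≈ -1.3
(CH₃)₃C–OPO(OH)₂ loses H₂PO₄⁻: pKₐ(H₃PO₄) ≈ 2.1
(CH₃)₃C–OBz loses PhCOO⁻: pKₐ(C₆H₅COOH) ≈ 4.2
(CH₃)₃C–SCH₃ loses RS⁻: pKₐ(RSH (a thiol)) ≈ 10.5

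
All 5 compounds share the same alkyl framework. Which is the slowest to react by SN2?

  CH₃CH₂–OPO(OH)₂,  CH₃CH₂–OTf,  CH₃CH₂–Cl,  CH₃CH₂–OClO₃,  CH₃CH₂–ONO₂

Same R in every case — rank the leaving groups.
Leaving-group ability tracks the stability of the departed species; conjugate-acid pKₐ is the usual yardstick (lower pKₐ → better LG).
CH₃CH₂–OTf loses OTf⁻: pKₐ(CF₃SO₃H (triflic acid)) ≈ -14
CH₃CH₂–OClO₃ loses ClO₄⁻: pKₐ(HClO₄) ≈ -10
CH₃CH₂–Cl loses Cl⁻: pKₐ(HCl) ≈ -7
CH₃CH₂–ONO₂ loses NO₃⁻: pKₐ(HNO₃) ≈ -1.3
CH₃CH₂–OPO(OH)₂ loses H₂PO₄⁻: pKₐ(H₃PO₄) ≈ 2.1

CH₃CH₂–OPO(OH)₂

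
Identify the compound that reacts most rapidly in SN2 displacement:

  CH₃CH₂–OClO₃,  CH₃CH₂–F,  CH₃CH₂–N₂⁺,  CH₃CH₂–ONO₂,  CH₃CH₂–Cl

CH₃CH₂–N₂⁺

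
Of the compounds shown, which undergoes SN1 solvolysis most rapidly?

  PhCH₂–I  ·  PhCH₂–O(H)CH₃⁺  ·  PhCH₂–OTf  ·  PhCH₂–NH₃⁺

With the same alkyl group throughout, only the leaving group differentiates the rates.
A good leaving group is a weak base: the lower the pKₐ of its conjugate acid, the more readily it departs.
PhCH₂–OTf loses OTf⁻: pKₐ(CF₃SO₃H (triflic acid)) ≈ -14
PhCH₂–I loses I⁻: pKₐ(HI) ≈ -10
PhCH₂–O(H)CH₃⁺ loses R'OH: pKₐ(R'OH₂⁺) ≈ -2.4
PhCH₂–NH₃⁺ loses NH₃: pKₐ(NH₄⁺) ≈ 9.2

PhCH₂–OTf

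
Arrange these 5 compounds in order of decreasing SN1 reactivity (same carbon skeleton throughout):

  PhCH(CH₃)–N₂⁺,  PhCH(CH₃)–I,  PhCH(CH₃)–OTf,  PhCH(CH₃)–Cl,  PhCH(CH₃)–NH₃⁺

With the same alkyl group throughout, only the leaving group differentiates the rates.
Rank by basicity of the departing species: weakest base leaves most easily.
PhCH(CH₃)–N₂⁺ loses N₂: no meaningful conjugate acid; N₂ departs as an exceptionally stable neutral molecule
PhCH(CH₃)–OTf loses OTf⁻: pKₐ(CF₃SO₃H (triflic acid)) ≈ -14
PhCH(CH₃)–I loses I⁻: pKₐ(HI) ≈ -10
PhCH(CH₃)–Cl loses Cl⁻: pKₐ(HCl) ≈ -7
PhCH(CH₃)–NH₃⁺ loses NH₃: pKₐ(NH₄⁺) ≈ 9.2

PhCH(CH₃)–N₂⁺ > PhCH(CH₃)–OTf > PhCH(CH₃)–I > PhCH(CH₃)–Cl > PhCH(CH₃)–NH₃⁺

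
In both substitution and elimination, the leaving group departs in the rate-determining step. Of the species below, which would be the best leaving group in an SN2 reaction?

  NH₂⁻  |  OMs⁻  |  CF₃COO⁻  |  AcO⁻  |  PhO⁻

A good leaving group is a weak base: the lower the pKₐ of its conjugate acid, the more readily it departs.
OMs⁻: pKₐ(CH₃SO₃H (MsOH)) ≈ -1.9
CF₃COO⁻: pKₐ(CF₃COOH) ≈ 0.2
AcO⁻: pKₐ(CH₃COOH) ≈ 4.8
PhO⁻: pKₐ(C₆H₅OH (phenol)) ≈ 10
NH₂⁻: pKₐ(NH₃) ≈ 38

OMs⁻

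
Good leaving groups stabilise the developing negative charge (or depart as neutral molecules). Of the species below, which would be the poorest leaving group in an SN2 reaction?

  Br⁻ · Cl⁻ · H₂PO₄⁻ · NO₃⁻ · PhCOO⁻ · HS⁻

Leaving-group ability tracks the stability of the departed species; conjugate-acid pKₐ is the usual yardstick (lower pKₐ → better LG).
Br⁻: pKₐ(HBr) ≈ -9
Cl⁻: pKₐ(HCl) ≈ -7
NO₃⁻: pKₐ(HNO₃) ≈ -1.3
H₂PO₄⁻: pKₐ(H₃PO₄) ≈ 2.1
PhCOO⁻: pKₐ(C₆H₅COOH) ≈ 4.2
HS⁻: pKₐ(H₂S) ≈ 7

HS⁻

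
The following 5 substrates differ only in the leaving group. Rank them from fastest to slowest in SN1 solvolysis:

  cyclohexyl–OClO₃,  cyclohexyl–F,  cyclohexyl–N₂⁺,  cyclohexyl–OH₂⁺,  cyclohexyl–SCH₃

Same R in every case — rank the leaving groups.
Leaving-group ability tracks the stability of the departed species; conjugate-acid pKₐ is the usual yardstick (lower pKₐ → better LG).
cyclohexyl–N₂⁺ loses N₂: no meaningful conjugate acid; N₂ departs as an exceptionally stable neutral molecule
cyclohexyl–OClO₃ loses ClO₄⁻: pKₐ(HClO₄) ≈ -10
cyclohexyl–OH₂⁺ loses H₂O: pKₐ(H₃O⁺) ≈ -1.7
cyclohexyl–F loses F⁻: pKₐ(HF) ≈ 3.2
cyclohexyl–SCH₃ loses RS⁻: pKₐ(RSH (a thiol)) ≈ 10.5

cyclohexyl–N₂⁺ > cyclohexyl–OClO₃ > cyclohexyl–OH₂⁺ > cyclohexyl–F > cyclohexyl–SCH₃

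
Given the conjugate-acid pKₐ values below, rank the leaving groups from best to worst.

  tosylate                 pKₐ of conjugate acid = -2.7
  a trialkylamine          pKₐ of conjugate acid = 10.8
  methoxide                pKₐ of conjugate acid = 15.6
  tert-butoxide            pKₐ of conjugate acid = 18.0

tosylate > a trialkylamine > methoxide > tert-butoxide

Lower conjugate-acid pKₐ ⇒ weaker base ⇒ better leaving group.
Sorting by the given values: tosylate (-2.7), a trialkylamine (10.8), methoxide (15.6), tert-butoxide (18.0).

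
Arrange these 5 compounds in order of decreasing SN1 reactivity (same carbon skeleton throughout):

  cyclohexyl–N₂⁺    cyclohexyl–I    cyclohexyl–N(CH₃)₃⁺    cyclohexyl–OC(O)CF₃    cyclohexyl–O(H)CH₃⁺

cyclohexyl–N₂⁺ > cyclohexyl–I > cyclohexyl–O(H)CH₃⁺ > cyclohexyl–OC(O)CF₃ > cyclohexyl–N(CH₃)₃⁺

The skeletons are identical, so relative rate is governed entirely by leaving-group ability.
Leaving-group ability tracks the stability of the departed species; conjugate-acid pKₐ is the usual yardstick (lower pKₐ → better LG).
cyclohexyl–N₂⁺ loses N₂: no meaningful conjugate acid; N₂ departs as an exceptionally stable neutral molecule
cyclohexyl–I loses I⁻: pKₐ(HI) ≈ -10
cyclohexyl–O(H)CH₃⁺ loses R'OH: pKₐ(R'OH₂⁺) ≈ -2.4
cyclohexyl–OC(O)CF₃ loses CF₃COO⁻: pKₐ(CF₃COOH) ≈ 0.2
cyclohexyl–N(CH₃)₃⁺ loses NR'₃: pKₐ(R'₃NH⁺) ≈ 10.7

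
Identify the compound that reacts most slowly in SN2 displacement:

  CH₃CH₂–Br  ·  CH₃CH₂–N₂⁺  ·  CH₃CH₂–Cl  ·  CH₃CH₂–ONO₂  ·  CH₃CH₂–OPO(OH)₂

The skeletons are identical, so relative rate is governed entirely by leaving-group ability.
Rank by basicity of the departing species: weakest base leaves most easily.
CH₃CH₂–N₂⁺ loses N₂: no meaningful conjugate acid; N₂ departs as an exceptionally stable neutral molecule
CH₃CH₂–Br loses Br⁻: pKₐ(HBr) ≈ -9
CH₃CH₂–Cl loses Cl⁻: pKₐ(HCl) ≈ -7
CH₃CH₂–ONO₂ loses NO₃⁻: pKₐ(HNO₃) ≈ -1.3
CH₃CH₂–OPO(OH)₂ loses H₂PO₄⁻: pKₐ(H₃PO₄) ≈ 2.1

CH₃CH₂–OPO(OH)₂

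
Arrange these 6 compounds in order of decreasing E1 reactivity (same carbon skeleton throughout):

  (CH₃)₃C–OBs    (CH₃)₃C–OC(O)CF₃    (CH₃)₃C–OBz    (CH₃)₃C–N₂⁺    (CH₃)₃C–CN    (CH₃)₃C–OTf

The skeletons are identical, so relative rate is governed entirely by leaving-group ability.
Rank by basicity of the departing species: weakest base leaves most easily.
(CH₃)₃C–N₂⁺ loses N₂: no meaningful conjugate acid; N₂ departs as an exceptionally stable neutral molecule
(CH₃)₃C–OTf loses OTf⁻: pKₐ(CF₃SO₃H (triflic acid)) ≈ -14
(CH₃)₃C–OBs loses OBs⁻: pKₐ(p-BrC₆H₄SO₃H) ≈ -2.8
(CH₃)₃C–OC(O)CF₃ loses CF₃COO⁻: pKₐ(CF₃COOH) ≈ 0.2
(CH₃)₃C–OBz loses PhCOO⁻: pKₐ(C₆H₅COOH) ≈ 4.2
(CH₃)₃C–CN loses CN⁻: pKₐ(HCN) ≈ 9.2

(CH₃)₃C–N₂⁺ > (CH₃)₃C–OTf > (CH₃)₃C–OBs > (CH₃)₃C–OC(O)CF₃ > (CH₃)₃C–OBz > (CH₃)₃C–CN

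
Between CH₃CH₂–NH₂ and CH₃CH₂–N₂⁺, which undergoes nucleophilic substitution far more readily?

CH₃CH₂–N₂⁺

From CH₃CH₂–NH₂ the departing group would be NH₂⁻ (pKₐ(NH₃) ≈ 38). Extremely strong base; never a leaving group.
From CH₃CH₂–N₂⁺ the leaving group is N₂ (no meaningful conjugate acid; N₂ departs as an exceptionally stable neutral molecule).
(In practice CH₃CH₂–N₂⁺ is made from CH₃CH₂–NH₂ by diazotisation (NaNO₂ / HCl, 0 °C), generating a diazonium salt that expels N₂.)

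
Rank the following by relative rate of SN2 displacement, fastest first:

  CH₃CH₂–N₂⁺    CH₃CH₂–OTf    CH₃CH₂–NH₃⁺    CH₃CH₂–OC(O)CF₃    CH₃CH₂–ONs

CH₃CH₂–N₂⁺ > CH₃CH₂–OTf > CH₃CH₂–ONs > CH₃CH₂–OC(O)CF₃ > CH₃CH₂–NH₃⁺

Identical carbon frameworks mean the comparison reduces to leaving-group quality.
The more stable X⁻ (or X) is on its own — i.e. the weaker a base it is — the better a leaving group it makes.
CH₃CH₂–N₂⁺ loses N₂: no meaningful conjugate acid; N₂ departs as an exceptionally stable neutral molecule
CH₃CH₂–OTf loses OTf⁻: pKₐ(CF₃SO₃H (triflic acid)) ≈ -14
CH₃CH₂–ONs loses ONs⁻: pKₐ(p-O₂NC₆H₄SO₃H) ≈ -3.5
CH₃CH₂–OC(O)CF₃ loses CF₃COO⁻: pKₐ(CF₃COOH) ≈ 0.2
CH₃CH₂–NH₃⁺ loses NH₃: pKₐ(NH₄⁺) ≈ 9.2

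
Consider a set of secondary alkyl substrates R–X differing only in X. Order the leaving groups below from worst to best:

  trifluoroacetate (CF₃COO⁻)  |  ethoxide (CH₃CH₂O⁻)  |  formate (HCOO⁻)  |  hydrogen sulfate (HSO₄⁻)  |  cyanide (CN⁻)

ethoxide (CH₃CH₂O⁻) < cyanide (CN⁻) < formate (HCOO⁻) < trifluoroacetate (CF₃COO⁻) < hydrogen sulfate (HSO₄⁻)

hydrogen sulfate (HSO₄⁻): pKₐ(H₂SO₄) ≈ -3
trifluoroacetate (CF₃COO⁻): pKₐ(CF₃COOH) ≈ 0.2
formate (HCOO⁻): pKₐ(HCOOH) ≈ 3.8
cyanide (CN⁻): pKₐ(HCN) ≈ 9.2
ethoxide (CH₃CH₂O⁻): pKₐ(CH₃CH₂OH) ≈ 16
The question asks for worst first, so the sequence is read in increasing leaving-group ability.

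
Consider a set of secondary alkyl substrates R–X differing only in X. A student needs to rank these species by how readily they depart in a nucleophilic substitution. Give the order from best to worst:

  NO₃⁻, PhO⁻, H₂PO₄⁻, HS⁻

NO₃⁻: pKₐ(HNO₃) ≈ -1.3
H₂PO₄⁻: pKₐ(H₃PO₄) ≈ 2.1
HS⁻: pKₐ(H₂S) ≈ 7
PhO⁻: pKₐ(C₆H₅OH (phenol)) ≈ 10

NO₃⁻ > H₂PO₄⁻ > HS⁻ > PhO⁻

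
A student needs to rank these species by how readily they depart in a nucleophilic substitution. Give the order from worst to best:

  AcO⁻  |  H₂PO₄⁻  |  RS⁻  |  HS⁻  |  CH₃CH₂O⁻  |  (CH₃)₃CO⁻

(CH₃)₃CO⁻ < CH₃CH₂O⁻ < RS⁻ < HS⁻ < AcO⁻ < H₂PO₄⁻

Rank by basicity of the departing species: weakest base leaves most easily.
H₂PO₄⁻: pKₐ(H₃PO₄) ≈ 2.1
AcO⁻: pKₐ(CH₃COOH) ≈ 4.8
HS⁻: pKₐ(H₂S) ≈ 7
RS⁻: pKₐ(RSH (a thiol)) ≈ 10.5
CH₃CH₂O⁻: pKₐ(CH₃CH₂OH) ≈ 16
(CH₃)₃CO⁻: pKₐ(t-BuOH) ≈ 18
Listed from poorest to best leaving group as asked.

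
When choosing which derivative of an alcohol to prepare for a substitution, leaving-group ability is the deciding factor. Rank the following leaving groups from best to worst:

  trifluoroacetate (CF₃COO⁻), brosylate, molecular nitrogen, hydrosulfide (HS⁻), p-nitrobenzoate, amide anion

molecular nitrogen > brosylate > trifluoroacetate (CF₃COO⁻) > p-nitrobenzoate > hydrosulfide (HS⁻) > amide anion

The more stable X⁻ (or X) is on its own — i.e. the weaker a base it is — the better a leaving group it makes.
molecular nitrogen: no meaningful conjugate acid; N₂ departs as an exceptionally stable neutral molecule
brosylate: pKₐ(p-BrC₆H₄SO₃H) ≈ -2.8
trifluoroacetate (CF₃COO⁻): pKₐ(CF₃COOH) ≈ 0.2
p-nitrobenzoate: pKₐ(p-nitrobenzoic acid) ≈ 3.4
hydrosulfide (HS⁻): pKₐ(H₂S) ≈ 7
amide anion: pKₐ(NH₃) ≈ 38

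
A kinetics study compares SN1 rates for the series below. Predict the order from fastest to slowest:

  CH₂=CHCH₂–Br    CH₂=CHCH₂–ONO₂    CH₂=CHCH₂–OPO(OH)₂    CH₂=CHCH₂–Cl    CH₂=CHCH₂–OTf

CH₂=CHCH₂–OTf > CH₂=CHCH₂–Br > CH₂=CHCH₂–Cl > CH₂=CHCH₂–ONO₂ > CH₂=CHCH₂–OPO(OH)₂

Identical carbon frameworks mean the comparison reduces to leaving-group quality.
Leaving-group ability tracks the stability of the departed species; conjugate-acid pKₐ is the usual yardstick (lower pKₐ → better LG).
CH₂=CHCH₂–OTf loses OTf⁻: pKₐ(CF₃SO₃H (triflic acid)) ≈ -14
CH₂=CHCH₂–Br loses Br⁻: pKₐ(HBr) ≈ -9
CH₂=CHCH₂–Cl loses Cl⁻: pKₐ(HCl) ≈ -7
CH₂=CHCH₂–ONO₂ loses NO₃⁻: pKₐ(HNO₃) ≈ -1.3
CH₂=CHCH₂–OPO(OH)₂ loses H₂PO₄⁻: pKₐ(H₃PO₄) ≈ 2.1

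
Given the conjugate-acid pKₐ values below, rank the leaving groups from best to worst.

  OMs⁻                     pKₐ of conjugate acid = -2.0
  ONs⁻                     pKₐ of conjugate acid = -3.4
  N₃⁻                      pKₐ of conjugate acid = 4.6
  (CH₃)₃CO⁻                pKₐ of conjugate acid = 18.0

ONs⁻ > OMs⁻ > N₃⁻ > (CH₃)₃CO⁻

Lower conjugate-acid pKₐ ⇒ weaker base ⇒ better leaving group.
Sorting by the given values: ONs⁻ (-3.4), OMs⁻ (-2.0), N₃⁻ (4.6), (CH₃)₃CO⁻ (18.0).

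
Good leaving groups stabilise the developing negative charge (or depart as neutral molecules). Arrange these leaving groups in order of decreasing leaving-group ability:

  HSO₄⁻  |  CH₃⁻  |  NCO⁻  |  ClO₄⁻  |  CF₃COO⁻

ClO₄⁻: pKₐ(HClO₄) ≈ -10
HSO₄⁻: pKₐ(H₂SO₄) ≈ -3
CF₃COO⁻: pKₐ(CF₃COOH) ≈ 0.2 — strongly electron-withdrawing CF₃ stabilises the carboxylate
NCO⁻: pKₐ(HOCN) ≈ 3.5 — resonance between N and O
CH₃⁻: pKₐ(CH₄) ≈ 48 — unstabilised carbanion; the worst conceivable leaving group

ClO₄⁻ > HSO₄⁻ > CF₃COO⁻ > NCO⁻ > CH₃⁻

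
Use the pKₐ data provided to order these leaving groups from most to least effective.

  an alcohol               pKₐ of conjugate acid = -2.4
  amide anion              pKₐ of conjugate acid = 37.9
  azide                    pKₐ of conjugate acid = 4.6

Lower conjugate-acid pKₐ ⇒ weaker base ⇒ better leaving group.
Sorting by the given values: an alcohol (-2.4), azide (4.6), amide anion (37.9).

an alcohol > azide > amide anion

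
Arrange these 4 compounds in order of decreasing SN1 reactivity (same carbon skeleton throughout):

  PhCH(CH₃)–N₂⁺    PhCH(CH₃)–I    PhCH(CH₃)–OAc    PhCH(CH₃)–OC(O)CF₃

PhCH(CH₃)–N₂⁺ > PhCH(CH₃)–I > PhCH(CH₃)–OC(O)CF₃ > PhCH(CH₃)–OAc

Same R in every case — rank the leaving groups.
Rank by basicity of the departing species: weakest base leaves most easily.
PhCH(CH₃)–N₂⁺ loses N₂: no meaningful conjugate acid; N₂ departs as an exceptionally stable neutral molecule
PhCH(CH₃)–I loses I⁻: pKₐ(HI) ≈ -10
PhCH(CH₃)–OC(O)CF₃ loses CF₃COO⁻: pKₐ(CF₃COOH) ≈ 0.2
PhCH(CH₃)–OAc loses AcO⁻: pKₐ(CH₃COOH) ≈ 4.8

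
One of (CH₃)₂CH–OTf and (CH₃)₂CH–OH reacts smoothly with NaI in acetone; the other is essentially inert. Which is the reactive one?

From (CH₃)₂CH–OH the departing group would be OH⁻ (pKₐ(H₂O) ≈ 15.7). Strong base; essentially never leaves without prior activation.
From (CH₃)₂CH–OTf the leaving group is OTf⁻ (pKₐ(CF₃SO₃H (triflic acid)) ≈ -14). Charge spread over three oxygens and a CF₃ group; the premier leaving group in synthesis.
(In practice (CH₃)₂CH–OTf is made from (CH₃)₂CH–OH by treatment with Tf₂O / 2,6-lutidine, converting the hydroxyl into a triflate.)

(CH₃)₂CH–OTf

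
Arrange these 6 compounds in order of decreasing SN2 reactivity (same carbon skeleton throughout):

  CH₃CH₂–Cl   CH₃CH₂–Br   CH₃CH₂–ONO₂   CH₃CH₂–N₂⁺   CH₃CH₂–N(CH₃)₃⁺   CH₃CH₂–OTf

CH₃CH₂–N₂⁺ > CH₃CH₂–OTf > CH₃CH₂–Br > CH₃CH₂–Cl > CH₃CH₂–ONO₂ > CH₃CH₂–N(CH₃)₃⁺

With the same alkyl group throughout, only the leaving group differentiates the rates.
Leaving-group ability tracks the stability of the departed species; conjugate-acid pKₐ is the usual yardstick (lower pKₐ → better LG).
CH₃CH₂–N₂⁺ loses N₂: no meaningful conjugate acid; N₂ departs as an exceptionally stable neutral molecule
CH₃CH₂–OTf loses OTf⁻: pKₐ(CF₃SO₃H (triflic acid)) ≈ -14
CH₃CH₂–Br loses Br⁻: pKₐ(HBr) ≈ -9
CH₃CH₂–Cl loses Cl⁻: pKₐ(HCl) ≈ -7
CH₃CH₂–ONO₂ loses NO₃⁻: pKₐ(HNO₃) ≈ -1.3
CH₃CH₂–N(CH₃)₃⁺ loses NR'₃: pKₐ(R'₃NH⁺) ≈ 10.7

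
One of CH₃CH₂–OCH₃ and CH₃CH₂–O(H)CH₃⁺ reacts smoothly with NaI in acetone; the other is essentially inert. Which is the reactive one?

CH₃CH₂–O(H)CH₃⁺

From CH₃CH₂–OCH₃ the departing group would be CH₃O⁻ (pKₐ(CH₃OH) ≈ 15.5). Strong base; alkoxides do not leave unassisted.
From CH₃CH₂–O(H)CH₃⁺ the leaving group is R'OH (pKₐ(R'OH₂⁺) ≈ -2.4). Neutral; leaves from a protonated ether (an oxonium ion, R–O(H)R'⁺).
(In practice CH₃CH₂–O(H)CH₃⁺ is made from CH₃CH₂–OCH₃ by protonation with concentrated HI, allowing neutral methanol, rather than methoxide, to depart.)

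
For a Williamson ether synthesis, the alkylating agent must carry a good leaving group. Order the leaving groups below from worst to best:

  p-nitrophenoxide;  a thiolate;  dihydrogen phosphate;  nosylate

a thiolate < p-nitrophenoxide < dihydrogen phosphate < nosylate

nosylate: pKₐ(p-O₂NC₆H₄SO₃H) ≈ -3.5 — p-nitro group further stabilises the sulfonate
dihydrogen phosphate: pKₐ(H₃PO₄) ≈ 2.1
p-nitrophenoxide: pKₐ(p-nitrophenol) ≈ 7.2 — nitro group delocalises the charge; the classic chromogenic LG
a thiolate: pKₐ(RSH (a thiol)) ≈ 10.5
The question asks for worst first, so the sequence is read in increasing leaving-group ability.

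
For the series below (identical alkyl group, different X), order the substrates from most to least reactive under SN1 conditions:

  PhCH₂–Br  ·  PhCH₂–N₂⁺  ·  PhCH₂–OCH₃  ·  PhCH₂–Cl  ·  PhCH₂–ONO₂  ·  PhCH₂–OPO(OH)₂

With the same alkyl group throughout, only the leaving group differentiates the rates.
Rank by basicity of the departing species: weakest base leaves most easily.
PhCH₂–N₂⁺ loses N₂: no meaningful conjugate acid; N₂ departs as an exceptionally stable neutral molecule
PhCH₂–Br loses Br⁻: pKₐ(HBr) ≈ -9
PhCH₂–Cl loses Cl⁻: pKₐ(HCl) ≈ -7
PhCH₂–ONO₂ loses NO₃⁻: pKₐ(HNO₃) ≈ -1.3
PhCH₂–OPO(OH)₂ loses H₂PO₄⁻: pKₐ(H₃PO₄) ≈ 2.1
PhCH₂–OCH₃ loses CH₃O⁻: pKₐ(CH₃OH) ≈ 15.5

PhCH₂–N₂⁺ > PhCH₂–Br > PhCH₂–Cl > PhCH₂–ONO₂ > PhCH₂–OPO(OH)₂ > PhCH₂–OCH₃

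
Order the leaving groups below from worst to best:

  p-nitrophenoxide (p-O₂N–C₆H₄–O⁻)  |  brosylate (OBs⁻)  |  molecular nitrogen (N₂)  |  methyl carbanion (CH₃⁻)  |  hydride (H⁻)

Rank by basicity of the departing species: weakest base leaves most easily.
molecular nitrogen (N₂): no meaningful conjugate acid; N₂ departs as an exceptionally stable neutral molecule
brosylate (OBs⁻): pKₐ(p-BrC₆H₄SO₃H) ≈ -2.8 — arenesulfonate with a p-bromo substituent
p-nitrophenoxide (p-O₂N–C₆H₄–O⁻): pKₐ(p-nitrophenol) ≈ 7.2
hydride (H⁻): pKₐ(H₂) ≈ 36 — extremely strong base; leaves only in special hydride-transfer contexts
methyl carbanion (CH₃⁻): pKₐ(CH₄) ≈ 48
The question asks for worst first, so the sequence is read in increasing leaving-group ability.

methyl carbanion (CH₃⁻) < hydride (H⁻) < p-nitrophenoxide (p-O₂N–C₆H₄–O⁻) < brosylate (OBs⁻) < molecular nitrogen (N₂)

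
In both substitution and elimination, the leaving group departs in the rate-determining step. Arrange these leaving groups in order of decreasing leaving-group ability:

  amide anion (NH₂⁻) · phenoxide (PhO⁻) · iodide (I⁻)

iodide (I⁻) > phenoxide (PhO⁻) > amide anion (NH₂⁻)

A good leaving group is a weak base: the lower the pKₐ of its conjugate acid, the more readily it departs.
iodide (I⁻): pKₐ(HI) ≈ -10 — large, highly polarisable; very weak base
phenoxide (PhO⁻): pKₐ(C₆H₅OH (phenol)) ≈ 10 — resonance into the ring helps, but still a poor LG
amide anion (NH₂⁻): pKₐ(NH₃) ≈ 38 — extremely strong base; never a leaving group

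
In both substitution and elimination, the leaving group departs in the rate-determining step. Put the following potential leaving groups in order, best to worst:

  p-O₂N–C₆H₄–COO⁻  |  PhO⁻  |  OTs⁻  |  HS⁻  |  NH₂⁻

Leaving-group ability tracks the stability of the departed species; conjugate-acid pKₐ is the usual yardstick (lower pKₐ → better LG).
OTs⁻: pKₐ(p-CH₃C₆H₄SO₃H (TsOH)) ≈ -2.8
p-O₂N–C₆H₄–COO⁻: pKₐ(p-nitrobenzoic acid) ≈ 3.4
HS⁻: pKₐ(H₂S) ≈ 7
PhO⁻: pKₐ(C₆H₅OH (phenol)) ≈ 10
NH₂⁻: pKₐ(NH₃) ≈ 38

OTs⁻ > p-O₂N–C₆H₄–COO⁻ > HS⁻ > PhO⁻ > NH₂⁻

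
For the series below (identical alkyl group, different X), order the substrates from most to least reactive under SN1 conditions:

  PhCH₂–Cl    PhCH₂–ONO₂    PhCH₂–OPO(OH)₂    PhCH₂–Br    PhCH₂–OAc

PhCH₂–Br > PhCH₂–Cl > PhCH₂–ONO₂ > PhCH₂–OPO(OH)₂ > PhCH₂–OAc

Identical carbon frameworks mean the comparison reduces to leaving-group quality.
Rank by basicity of the departing species: weakest base leaves most easily.
PhCH₂–Br loses Br⁻: pKₐ(HBr) ≈ -9
PhCH₂–Cl loses Cl⁻: pKₐ(HCl) ≈ -7
PhCH₂–ONO₂ loses NO₃⁻: pKₐ(HNO₃) ≈ -1.3
PhCH₂–OPO(OH)₂ loses H₂PO₄⁻: pKₐ(H₃PO₄) ≈ 2.1
PhCH₂–OAc loses AcO⁻: pKₐ(CH₃COOH) ≈ 4.8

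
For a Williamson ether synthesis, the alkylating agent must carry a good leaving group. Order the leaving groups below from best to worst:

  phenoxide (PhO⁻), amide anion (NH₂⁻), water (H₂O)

water (H₂O) > phenoxide (PhO⁻) > amide anion (NH₂⁻)

Leaving-group ability tracks the stability of the departed species; conjugate-acid pKₐ is the usual yardstick (lower pKₐ → better LG).
water (H₂O): pKₐ(H₃O⁺) ≈ -1.7
phenoxide (PhO⁻): pKₐ(C₆H₅OH (phenol)) ≈ 10
amide anion (NH₂⁻): pKₐ(NH₃) ≈ 38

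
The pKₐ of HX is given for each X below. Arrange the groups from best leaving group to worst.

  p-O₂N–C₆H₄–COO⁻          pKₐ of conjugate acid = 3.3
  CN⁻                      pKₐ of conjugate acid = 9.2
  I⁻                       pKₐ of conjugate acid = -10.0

I⁻ > p-O₂N–C₆H₄–COO⁻ > CN⁻

Lower conjugate-acid pKₐ ⇒ weaker base ⇒ better leaving group.
Sorting by the given values: I⁻ (-10.0), p-O₂N–C₆H₄–COO⁻ (3.3), CN⁻ (9.2).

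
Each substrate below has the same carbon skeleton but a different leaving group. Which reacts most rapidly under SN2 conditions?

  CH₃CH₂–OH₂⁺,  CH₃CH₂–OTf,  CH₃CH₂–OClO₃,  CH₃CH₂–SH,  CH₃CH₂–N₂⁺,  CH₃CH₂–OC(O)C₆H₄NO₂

With the same alkyl group throughout, only the leaving group differentiates the rates.
The more stable X⁻ (or X) is on its own — i.e. the weaker a base it is — the better a leaving group it makes.
CH₃CH₂–N₂⁺ loses N₂: no meaningful conjugate acid; N₂ departs as an exceptionally stable neutral molecule
CH₃CH₂–OTf loses OTf⁻: pKₐ(CF₃SO₃H (triflic acid)) ≈ -14
CH₃CH₂–OClO₃ loses ClO₄⁻: pKₐ(HClO₄) ≈ -10
CH₃CH₂–OH₂⁺ loses H₂O: pKₐ(H₃O⁺) ≈ -1.7
CH₃CH₂–OC(O)C₆H₄NO₂ loses p-O₂N–C₆H₄–COO⁻: pKₐ(p-nitrobenzoic acid) ≈ 3.4
CH₃CH₂–SH loses HS⁻: pKₐ(H₂S) ≈ 7

CH₃CH₂–N₂⁺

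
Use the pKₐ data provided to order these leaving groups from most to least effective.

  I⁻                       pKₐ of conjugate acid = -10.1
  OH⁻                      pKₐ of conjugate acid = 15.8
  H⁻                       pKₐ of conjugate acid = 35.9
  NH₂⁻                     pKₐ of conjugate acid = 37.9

Lower conjugate-acid pKₐ ⇒ weaker base ⇒ better leaving group.
Sorting by the given values: I⁻ (-10.1), OH⁻ (15.8), H⁻ (35.9), NH₂⁻ (37.9).

I⁻ > OH⁻ > H⁻ > NH₂⁻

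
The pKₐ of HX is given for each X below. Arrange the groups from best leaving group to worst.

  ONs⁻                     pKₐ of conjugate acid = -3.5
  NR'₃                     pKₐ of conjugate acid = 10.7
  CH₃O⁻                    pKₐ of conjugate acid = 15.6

ONs⁻ > NR'₃ > CH₃O⁻

Lower conjugate-acid pKₐ ⇒ weaker base ⇒ better leaving group.
Sorting by the given values: ONs⁻ (-3.5), NR'₃ (10.7), CH₃O⁻ (15.6).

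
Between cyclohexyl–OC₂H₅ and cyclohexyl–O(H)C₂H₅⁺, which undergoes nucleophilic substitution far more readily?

cyclohexyl–O(H)C₂H₅⁺

From cyclohexyl–OC₂H₅ the departing group would be CH₃CH₂O⁻ (pKₐ(CH₃CH₂OH) ≈ 16). Strong base; alkoxides do not leave unassisted.
From cyclohexyl–O(H)C₂H₅⁺ the leaving group is R'OH (pKₐ(R'OH₂⁺) ≈ -2.4). Neutral; leaves from a protonated ether (an oxonium ion, R–O(H)R'⁺).
(In practice cyclohexyl–O(H)C₂H₅⁺ is made from cyclohexyl–OC₂H₅ by protonation with concentrated HBr, allowing neutral ethanol, rather than ethoxide, to depart.)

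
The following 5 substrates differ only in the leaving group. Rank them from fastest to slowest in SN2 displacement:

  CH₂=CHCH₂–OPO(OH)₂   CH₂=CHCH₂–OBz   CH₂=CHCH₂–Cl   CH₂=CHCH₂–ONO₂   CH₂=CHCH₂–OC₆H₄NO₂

With the same alkyl group throughout, only the leaving group differentiates the rates.
The more stable X⁻ (or X) is on its own — i.e. the weaker a base it is — the better a leaving group it makes.
CH₂=CHCH₂–Cl loses Cl⁻: pKₐ(HCl) ≈ -7
CH₂=CHCH₂–ONO₂ loses NO₃⁻: pKₐ(HNO₃) ≈ -1.3
CH₂=CHCH₂–OPO(OH)₂ loses H₂PO₄⁻: pKₐ(H₃PO₄) ≈ 2.1
CH₂=CHCH₂–OBz loses PhCOO⁻: pKₐ(C₆H₅COOH) ≈ 4.2
CH₂=CHCH₂–OC₆H₄NO₂ loses p-O₂N–C₆H₄–O⁻: pKₐ(p-nitrophenol) ≈ 7.2

CH₂=CHCH₂–Cl > CH₂=CHCH₂–ONO₂ > CH₂=CHCH₂–OPO(OH)₂ > CH₂=CHCH₂–OBz > CH₂=CHCH₂–OC₆H₄NO₂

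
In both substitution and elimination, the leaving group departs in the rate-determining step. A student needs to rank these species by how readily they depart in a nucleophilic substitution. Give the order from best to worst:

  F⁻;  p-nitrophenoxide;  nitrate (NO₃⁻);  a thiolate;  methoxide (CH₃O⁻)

A good leaving group is a weak base: the lower the pKₐ of its conjugate acid, the more readily it departs.
nitrate (NO₃⁻): pKₐ(HNO₃) ≈ -1.3 — resonance-delocalised over three oxygens
F⁻: pKₐ(HF) ≈ 3.2 — small and strongly basic; the poor halide leaving group
p-nitrophenoxide: pKₐ(p-nitrophenol) ≈ 7.2 — nitro group delocalises the charge; the classic chromogenic LG
a thiolate: pKₐ(RSH (a thiol)) ≈ 10.5 — moderately basic; rarely leaves without activation
methoxide (CH₃O⁻): pKₐ(CH₃OH) ≈ 15.5 — strong base; alkoxides do not leave unassisted

nitrate (NO₃⁻) > F⁻ > p-nitrophenoxide > a thiolate > methoxide (CH₃O⁻)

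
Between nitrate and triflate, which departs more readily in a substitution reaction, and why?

triflate

triflate is the better leaving group.
pKₐ(CF₃SO₃H (triflic acid)) ≈ -14 versus pKₐ(HNO₃) ≈ -1.3: triflate is the much weaker base.
Charge spread over three oxygens and a CF₃ group; the premier leaving group in synthesis.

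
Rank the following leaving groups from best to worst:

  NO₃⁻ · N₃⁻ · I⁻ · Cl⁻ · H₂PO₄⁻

I⁻ > Cl⁻ > NO₃⁻ > H₂PO₄⁻ > N₃⁻

A good leaving group is a weak base: the lower the pKₐ of its conjugate acid, the more readily it departs.
I⁻: pKₐ(HI) ≈ -10
Cl⁻: pKₐ(HCl) ≈ -7
NO₃⁻: pKₐ(HNO₃) ≈ -1.3
H₂PO₄⁻: pKₐ(H₃PO₄) ≈ 2.1
N₃⁻: pKₐ(HN₃) ≈ 4.7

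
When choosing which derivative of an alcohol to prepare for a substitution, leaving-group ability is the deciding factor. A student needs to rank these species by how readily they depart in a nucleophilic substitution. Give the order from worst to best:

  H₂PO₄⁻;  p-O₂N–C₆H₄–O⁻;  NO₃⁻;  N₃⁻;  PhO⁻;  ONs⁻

Leaving-group ability tracks the stability of the departed species; conjugate-acid pKₐ is the usual yardstick (lower pKₐ → better LG).
ONs⁻: pKₐ(p-O₂NC₆H₄SO₃H) ≈ -3.5 — p-nitro group further stabilises the sulfonate
NO₃⁻: pKₐ(HNO₃) ≈ -1.3 — resonance-delocalised over three oxygens
H₂PO₄⁻: pKₐ(H₃PO₄) ≈ 2.1
N₃⁻: pKₐ(HN₃) ≈ 4.7 — linear, resonance-stabilised
p-O₂N–C₆H₄–O⁻: pKₐ(p-nitrophenol) ≈ 7.2 — nitro group delocalises the charge; the classic chromogenic LG
PhO⁻: pKₐ(C₆H₅OH (phenol)) ≈ 10 — resonance into the ring helps, but still a poor LG
Reversing gives the worst-to-best order requested.

PhO⁻ < p-O₂N–C₆H₄–O⁻ < N₃⁻ < H₂PO₄⁻ < NO₃⁻ < ONs⁻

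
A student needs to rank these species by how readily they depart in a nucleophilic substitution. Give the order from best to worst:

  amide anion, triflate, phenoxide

triflate > phenoxide > amide anion

Leaving-group ability tracks the stability of the departed species; conjugate-acid pKₐ is the usual yardstick (lower pKₐ → better LG).
triflate: pKₐ(CF₃SO₃H (triflic acid)) ≈ -14
phenoxide: pKₐ(C₆H₅OH (phenol)) ≈ 10
amide anion: pKₐ(NH₃) ≈ 38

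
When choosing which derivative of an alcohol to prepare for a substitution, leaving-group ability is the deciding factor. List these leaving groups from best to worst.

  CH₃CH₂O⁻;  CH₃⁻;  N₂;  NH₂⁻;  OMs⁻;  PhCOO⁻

N₂ > OMs⁻ > PhCOO⁻ > CH₃CH₂O⁻ > NH₂⁻ > CH₃⁻

N₂: no meaningful conjugate acid; N₂ departs as an exceptionally stable neutral molecule
OMs⁻: pKₐ(CH₃SO₃H (MsOH)) ≈ -1.9
PhCOO⁻: pKₐ(C₆H₅COOH) ≈ 4.2
CH₃CH₂O⁻: pKₐ(CH₃CH₂OH) ≈ 16
NH₂⁻: pKₐ(NH₃) ≈ 38
CH₃⁻: pKₐ(CH₄) ≈ 48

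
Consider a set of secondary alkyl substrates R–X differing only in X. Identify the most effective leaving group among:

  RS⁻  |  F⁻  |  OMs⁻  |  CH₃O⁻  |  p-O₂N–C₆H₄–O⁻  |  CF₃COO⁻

OMs⁻

Leaving-group ability tracks the stability of the departed species; conjugate-acid pKₐ is the usual yardstick (lower pKₐ → better LG).
OMs⁻: pKₐ(CH₃SO₃H (MsOH)) ≈ -1.9
CF₃COO⁻: pKₐ(CF₃COOH) ≈ 0.2
F⁻: pKₐ(HF) ≈ 3.2
p-O₂N–C₆H₄–O⁻: pKₐ(p-nitrophenol) ≈ 7.2
RS⁻: pKₐ(RSH (a thiol)) ≈ 10.5
CH₃O⁻: pKₐ(CH₃OH) ≈ 15.5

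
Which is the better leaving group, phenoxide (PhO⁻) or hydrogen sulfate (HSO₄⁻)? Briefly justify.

hydrogen sulfate (HSO₄⁻) is the better leaving group.
pKₐ(H₂SO₄) ≈ -3 versus pKₐ(C₆H₅OH (phenol)) ≈ 10: hydrogen sulfate (HSO₄⁻) is the much weaker base.
Conjugate base of a strong mineral acid.

hydrogen sulfate (HSO₄⁻)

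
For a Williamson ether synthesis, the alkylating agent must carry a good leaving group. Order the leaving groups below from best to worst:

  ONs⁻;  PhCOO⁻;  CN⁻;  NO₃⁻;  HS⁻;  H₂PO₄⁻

Rank by basicity of the departing species: weakest base leaves most easily.
ONs⁻: pKₐ(p-O₂NC₆H₄SO₃H) ≈ -3.5 — p-nitro group further stabilises the sulfonate
NO₃⁻: pKₐ(HNO₃) ≈ -1.3 — resonance-delocalised over three oxygens
H₂PO₄⁻: pKₐ(H₃PO₄) ≈ 2.1
PhCOO⁻: pKₐ(C₆H₅COOH) ≈ 4.2
HS⁻: pKₐ(H₂S) ≈ 7
CN⁻: pKₐ(HCN) ≈ 9.2

ONs⁻ > NO₃⁻ > H₂PO₄⁻ > PhCOO⁻ > HS⁻ > CN⁻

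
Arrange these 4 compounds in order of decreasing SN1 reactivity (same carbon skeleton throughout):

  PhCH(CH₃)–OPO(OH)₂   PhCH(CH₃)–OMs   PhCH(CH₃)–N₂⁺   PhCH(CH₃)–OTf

Same R in every case — rank the leaving groups.
Rank by basicity of the departing species: weakest base leaves most easily.
PhCH(CH₃)–N₂⁺ loses N₂: no meaningful conjugate acid; N₂ departs as an exceptionally stable neutral molecule
PhCH(CH₃)–OTf loses OTf⁻: pKₐ(CF₃SO₃H (triflic acid)) ≈ -14
PhCH(CH₃)–OMs loses OMs⁻: pKₐ(CH₃SO₃H (MsOH)) ≈ -1.9
PhCH(CH₃)–OPO(OH)₂ loses H₂PO₄⁻: pKₐ(H₃PO₄) ≈ 2.1

PhCH(CH₃)–N₂⁺ > PhCH(CH₃)–OTf > PhCH(CH₃)–OMs > PhCH(CH₃)–OPO(OH)₂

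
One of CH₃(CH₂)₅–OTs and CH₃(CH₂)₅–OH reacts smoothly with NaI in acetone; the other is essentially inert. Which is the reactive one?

From CH₃(CH₂)₅–OH the departing group would be OH⁻ (pKₐ(H₂O) ≈ 15.7). Strong base; essentially never leaves without prior activation.
From CH₃(CH₂)₅–OTs the leaving group is OTs⁻ (pKₐ(p-CH₃C₆H₄SO₃H (TsOH)) ≈ -2.8). Resonance-delocalised arenesulfonate.
(In practice CH₃(CH₂)₅–OTs is made from CH₃(CH₂)₅–OH by treatment with TsCl / pyridine, converting the hydroxyl into a tosylate.)

CH₃(CH₂)₅–OTs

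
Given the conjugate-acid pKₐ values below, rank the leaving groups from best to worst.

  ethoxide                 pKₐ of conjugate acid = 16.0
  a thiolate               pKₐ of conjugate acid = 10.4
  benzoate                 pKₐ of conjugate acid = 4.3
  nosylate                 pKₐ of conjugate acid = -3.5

Lower conjugate-acid pKₐ ⇒ weaker base ⇒ better leaving group.
Sorting by the given values: nosylate (-3.5), benzoate (4.3), a thiolate (10.4), ethoxide (16.0).

nosylate > benzoate > a thiolate > ethoxide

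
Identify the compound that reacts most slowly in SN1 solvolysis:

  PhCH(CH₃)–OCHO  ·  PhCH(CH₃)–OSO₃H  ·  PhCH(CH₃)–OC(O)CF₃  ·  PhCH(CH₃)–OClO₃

The skeletons are identical, so relative rate is governed entirely by leaving-group ability.
Leaving-group ability tracks the stability of the departed species; conjugate-acid pKₐ is the usual yardstick (lower pKₐ → better LG).
PhCH(CH₃)–OClO₃ loses ClO₄⁻: pKₐ(HClO₄) ≈ -10
PhCH(CH₃)–OSO₃H loses HSO₄⁻: pKₐ(H₂SO₄) ≈ -3
PhCH(CH₃)–OC(O)CF₃ loses CF₃COO⁻: pKₐ(CF₃COOH) ≈ 0.2
PhCH(CH₃)–OCHO loses HCOO⁻: pKₐ(HCOOH) ≈ 3.8

PhCH(CH₃)–OCHO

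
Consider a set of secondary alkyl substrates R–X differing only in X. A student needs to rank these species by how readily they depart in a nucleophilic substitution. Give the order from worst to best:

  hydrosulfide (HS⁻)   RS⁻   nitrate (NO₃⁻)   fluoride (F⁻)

RS⁻ < hydrosulfide (HS⁻) < fluoride (F⁻) < nitrate (NO₃⁻)

Rank by basicity of the departing species: weakest base leaves most easily.
nitrate (NO₃⁻): pKₐ(HNO₃) ≈ -1.3
fluoride (F⁻): pKₐ(HF) ≈ 3.2
hydrosulfide (HS⁻): pKₐ(H₂S) ≈ 7
RS⁻: pKₐ(RSH (a thiol)) ≈ 10.5
Reversing gives the worst-to-best order requested.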